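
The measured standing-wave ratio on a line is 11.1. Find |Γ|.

|Γ| ≈ 0.835

|Γ| = (S − 1)/(S + 1) = (11.1 − 1)/(11.1 + 1) = 10.1/12.1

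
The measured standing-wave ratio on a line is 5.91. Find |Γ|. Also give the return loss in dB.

|Γ| = (S − 1)/(S + 1) = (5.91 − 1)/(5.91 + 1) = 4.91/6.91
RL = −20·log₁₀|Γ| = −20·log₁₀(0.711)

|Γ| ≈ 0.711; return loss ≈ 2.97 dB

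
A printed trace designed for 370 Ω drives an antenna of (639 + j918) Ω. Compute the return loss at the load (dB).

RL ≈ 3.08 dB

Γ = (269 + j918)/(1009 + j918), |Γ| = 0.701
RL = −20·log₁₀|Γ| = −20·log₁₀(0.701)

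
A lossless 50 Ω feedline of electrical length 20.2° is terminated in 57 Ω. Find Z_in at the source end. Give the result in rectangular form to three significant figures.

tan(βl) = tan(20.2°) = 0.368
Z_in = Z_0·(Z_L + jZ_0·tanβl)/(Z_0 + jZ_L·tanβl)
     = 50·(57 + j18.4)/(50 + j21)

Z_in ≈ 55 − j4.69 Ω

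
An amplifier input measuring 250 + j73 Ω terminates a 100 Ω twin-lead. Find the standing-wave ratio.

VSWR ≈ 2.75

Γ = (Z_L − Z_0)/(Z_L + Z_0) = (150 + j73)/(350 + j73)
|Γ| = 167/358 = 0.467
VSWR = (1 + |Γ|)/(1 − |Γ|) = 1.47/0.533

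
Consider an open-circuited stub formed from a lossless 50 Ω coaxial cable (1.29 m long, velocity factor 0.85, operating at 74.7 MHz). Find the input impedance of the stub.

Z_in ≈ +j51.9 Ω

λ = v/f = 0.85·c / 74.7 MHz = 3.41 m
βl = 2π·l/λ = 2π × 0.378 = 136°
tan(βl) = -0.964
For an open-circuited stub, Z_in = −jZ_0·cot(βl) = −jZ_0/tan(βl)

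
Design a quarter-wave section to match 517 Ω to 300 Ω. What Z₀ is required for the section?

Z_qwt ≈ 394 Ω

Z_qwt = √(Z_0·R_L) = √(300 × 517) = √155100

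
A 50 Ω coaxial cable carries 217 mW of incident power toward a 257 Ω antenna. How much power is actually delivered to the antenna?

Γ = (257 − 50)/(257 + 50) = 0.674
|Γ|² = 0.455
P_refl = |Γ|²·P_inc = 98.7 mW, P_del = (1 − |Γ|²)·P_inc = 118 mW

P_delivered ≈ 118 mW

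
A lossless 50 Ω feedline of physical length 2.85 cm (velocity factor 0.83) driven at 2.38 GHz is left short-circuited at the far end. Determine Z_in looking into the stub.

Z_in ≈ −j353 Ω

λ = v/f = 0.83·c / 2.38 GHz = 0.105 m
βl = 2π·l/λ = 2π × 0.272 = 98.1°
tan(βl) = -7.06
For a short-circuited stub, Z_in = jZ_0·tan(βl)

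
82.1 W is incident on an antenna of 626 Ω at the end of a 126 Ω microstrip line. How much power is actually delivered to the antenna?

Γ = (626 − 126)/(626 + 126) = 0.665
|Γ|² = 0.442
P_refl = |Γ|²·P_inc = 36.3 W, P_del = (1 − |Γ|²)·P_inc = 45.8 W

P_delivered ≈ 45.8 W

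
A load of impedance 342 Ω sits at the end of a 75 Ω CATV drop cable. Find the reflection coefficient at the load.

Γ = (Z_L − Z_0)/(Z_L + Z_0) = (342 − 75)/(342 + 75) = 267/417

Γ = 0.64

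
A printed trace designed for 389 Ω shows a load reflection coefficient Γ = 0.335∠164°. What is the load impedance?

Z_L ≈ 197 + j40.9 Ω

Z_L = Z_0·(1 + Γ)/(1 − Γ) = 389·(0.678 + j0.0923)/(1.32 − j0.0923)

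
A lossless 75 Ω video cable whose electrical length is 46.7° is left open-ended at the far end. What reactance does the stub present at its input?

X_in ≈ -70.7 Ω (capacitive)

tan(βl) = 1.06
For an open-ended stub, Z_in = −jZ_0·cot(βl) = −jZ_0/tan(βl)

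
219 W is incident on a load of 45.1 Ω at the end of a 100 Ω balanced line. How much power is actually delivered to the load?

P_delivered ≈ 188 W

Γ = (45.1 − 100)/(45.1 + 100) = -0.378
|Γ|² = 0.143
P_refl = |Γ|²·P_inc = 31.4 W, P_del = (1 − |Γ|²)·P_inc = 188 W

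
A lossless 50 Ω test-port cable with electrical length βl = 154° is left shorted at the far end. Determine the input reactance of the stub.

tan(βl) = -0.488
For a shorted stub, Z_in = jZ_0·tan(βl)

X_in ≈ -24.4 Ω (capacitive)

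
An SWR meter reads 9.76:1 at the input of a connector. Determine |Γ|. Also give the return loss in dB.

|Γ| ≈ 0.814; return loss ≈ 1.79 dB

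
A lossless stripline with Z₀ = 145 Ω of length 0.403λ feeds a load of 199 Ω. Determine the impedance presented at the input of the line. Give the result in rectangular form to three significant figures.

βl = 2π × 0.403 = 145°
tan(βl) = tan(145°) = -0.698
Z_in = Z_0·(Z_L + jZ_0·tanβl)/(Z_0 + jZ_L·tanβl)
     = 145·(199 − j101)/(145 − j139)

Z_in ≈ 154 + j46.6 Ω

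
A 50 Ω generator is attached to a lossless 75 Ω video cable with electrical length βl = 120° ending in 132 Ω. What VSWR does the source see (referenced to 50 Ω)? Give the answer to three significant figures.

tan(βl) = -1.73
Z_in = Z_0·(Z_L + jZ_0·tanβl)/(Z_0 + jZ_L·tanβl) = 51.3 + j26.5 Ω
Γ_s = (Z_in − Z_s)/(Z_in + Z_s) = (1.3 + j26.5)/(101 + j26.5), |Γ_s| = 0.253
VSWR = (1 + |Γ_s|)/(1 − |Γ_s|)

VSWR ≈ 1.68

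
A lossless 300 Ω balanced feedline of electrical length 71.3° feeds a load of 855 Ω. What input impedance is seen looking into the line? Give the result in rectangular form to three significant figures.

tan(βl) = tan(71.3°) = 2.95
Z_in = Z_0·(Z_L + jZ_0·tanβl)/(Z_0 + jZ_L·tanβl)
     = 300·(855 + j886)/(300 + j2530)

Z_in ≈ 116 − j87.8 Ω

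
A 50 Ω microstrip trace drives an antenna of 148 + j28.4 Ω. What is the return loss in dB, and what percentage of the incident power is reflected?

RL ≈ 5.85 dB; 26% of incident power reflected

Γ = (98 + j28.4)/(198 + j28.4), |Γ| = 0.51
RL = −20·log₁₀(0.51) = 5.85 dB
P_refl/P_inc = |Γ|² = 0.26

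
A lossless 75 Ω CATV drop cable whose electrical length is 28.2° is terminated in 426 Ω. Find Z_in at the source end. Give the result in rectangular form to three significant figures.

tan(βl) = tan(28.2°) = 0.536
Z_in = Z_0·(Z_L + jZ_0·tanβl)/(Z_0 + jZ_L·tanβl)
     = 75·(426 + j40.2)/(75 + j228)

Z_in ≈ 53.4 − j122 Ω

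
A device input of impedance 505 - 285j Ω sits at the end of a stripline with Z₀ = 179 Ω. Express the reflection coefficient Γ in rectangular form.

Γ ≈ 0.554 − j0.186

Γ = (Z_L − Z_0)/(Z_L + Z_0) = (326 − j285)/(684 − j285)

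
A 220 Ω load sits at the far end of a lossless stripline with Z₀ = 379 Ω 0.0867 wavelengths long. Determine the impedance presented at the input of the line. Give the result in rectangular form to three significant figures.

βl = 2π × 0.0867 = 31.2°
tan(βl) = tan(31.2°) = 0.606
Z_in = Z_0·(Z_L + jZ_0·tanβl)/(Z_0 + jZ_L·tanβl)
     = 379·(220 + j230)/(379 + j133)

Z_in ≈ 268 + j136 Ω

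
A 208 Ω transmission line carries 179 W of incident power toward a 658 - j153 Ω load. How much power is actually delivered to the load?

P_delivered ≈ 127 W

|Γ| = |(450 − j153)/(866 − j153)| = 0.54
|Γ|² = 0.292
P_refl = |Γ|²·P_inc = 52.3 W, P_del = (1 − |Γ|²)·P_inc = 127 W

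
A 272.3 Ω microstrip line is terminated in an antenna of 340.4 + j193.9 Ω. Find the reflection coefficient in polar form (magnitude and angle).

Γ ≈ 0.32 ∠ 53.1°

Γ = (Z_L − Z_0)/(Z_L + Z_0) = (68.1 + j193.9)/(612.7 + j193.9)
|Γ| = 206/643 = 0.32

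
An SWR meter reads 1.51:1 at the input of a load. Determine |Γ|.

|Γ| = (S − 1)/(S + 1) = (1.51 − 1)/(1.51 + 1) = 0.51/2.51

|Γ| ≈ 0.203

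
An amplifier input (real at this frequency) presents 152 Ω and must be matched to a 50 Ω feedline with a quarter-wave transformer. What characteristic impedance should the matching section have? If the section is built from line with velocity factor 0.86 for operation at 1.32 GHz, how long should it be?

Z_qwt ≈ 87.2 Ω; length ≈ 4.89 cm

Z_qwt = √(Z_0·R_L) = √(50 × 152) = √7600
λ = 0.86·c/f = 0.195 m, so l = λ/4 = 0.0489 m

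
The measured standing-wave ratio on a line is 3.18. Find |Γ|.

|Γ| ≈ 0.522

|Γ| = (S − 1)/(S + 1) = (3.18 − 1)/(3.18 + 1) = 2.18/4.18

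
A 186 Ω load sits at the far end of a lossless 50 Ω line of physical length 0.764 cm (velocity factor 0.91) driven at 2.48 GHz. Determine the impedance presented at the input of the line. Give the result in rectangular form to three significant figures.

Z_in ≈ 56.5 − j74.7 Ω

λ = v/f = 0.91·c / 2.48 GHz = 0.11 m
βl = 2π·l/λ = 2π × 0.0694 = 25°
tan(βl) = tan(25°) = 0.466
Z_in = Z_0·(Z_L + jZ_0·tanβl)/(Z_0 + jZ_L·tanβl)
     = 50·(186 + j23.3)/(50 + j86.7)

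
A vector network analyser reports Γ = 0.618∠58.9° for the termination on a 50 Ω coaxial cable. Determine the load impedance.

Z_L = Z_0·(1 + Γ)/(1 − Γ) = 50·(1.32 + j0.529)/(0.681 − j0.529)

Z_L ≈ 41.6 + j71.2 Ω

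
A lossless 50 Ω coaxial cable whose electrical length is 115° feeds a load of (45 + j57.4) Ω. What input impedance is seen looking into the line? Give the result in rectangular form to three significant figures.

Z_in ≈ 16 − j5.45 Ω

tan(βl) = tan(115°) = -2.14
Z_in = Z_0·(Z_L + jZ_0·tanβl)/(Z_0 + jZ_L·tanβl)
     = 50·(45 − j49.8)/(173 − j96.5)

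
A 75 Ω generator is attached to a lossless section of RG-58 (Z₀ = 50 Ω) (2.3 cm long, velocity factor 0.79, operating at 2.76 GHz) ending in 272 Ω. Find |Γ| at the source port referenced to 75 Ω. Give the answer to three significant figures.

|Γ| ≈ 0.78

λ = v/f = 0.79·c / 2.76 GHz = 0.0859 m
βl = 2π·l/λ = 2π × 0.268 = 96.4°
tan(βl) = -8.88
Z_in = Z_0·(Z_L + jZ_0·tanβl)/(Z_0 + jZ_L·tanβl) = 9.3 + j5.44 Ω
Γ_s = (Z_in − Z_s)/(Z_in + Z_s) = (-65.7 + j5.44)/(84.3 + j5.44), |Γ_s| = 0.78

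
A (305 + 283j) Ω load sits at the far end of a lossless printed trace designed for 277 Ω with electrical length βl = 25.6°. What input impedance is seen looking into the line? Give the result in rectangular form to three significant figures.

tan(βl) = tan(25.6°) = 0.479
Z_in = Z_0·(Z_L + jZ_0·tanβl)/(Z_0 + jZ_L·tanβl)
     = 277·(305 + j416)/(141 + j146)

Z_in ≈ 696 + j95.2 Ω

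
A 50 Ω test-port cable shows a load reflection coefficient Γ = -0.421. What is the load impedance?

Z_L ≈ 20.4 Ω

Z_L = Z_0·(1 + Γ)/(1 − Γ) = 50·(0.579)/(1.42)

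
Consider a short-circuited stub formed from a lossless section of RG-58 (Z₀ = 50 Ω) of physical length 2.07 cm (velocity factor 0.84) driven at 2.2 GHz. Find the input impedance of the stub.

Z_in ≈ +j108 Ω

λ = v/f = 0.84·c / 2.2 GHz = 0.115 m
βl = 2π·l/λ = 2π × 0.181 = 65.1°
tan(βl) = 2.15
For a short-circuited stub, Z_in = jZ_0·tan(βl)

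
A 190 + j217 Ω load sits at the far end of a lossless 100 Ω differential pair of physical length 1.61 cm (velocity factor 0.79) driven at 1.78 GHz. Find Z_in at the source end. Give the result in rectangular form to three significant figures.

λ = v/f = 0.79·c / 1.78 GHz = 0.133 m
βl = 2π·l/λ = 2π × 0.121 = 43.5°
tan(βl) = tan(43.5°) = 0.95
Z_in = Z_0·(Z_L + jZ_0·tanβl)/(Z_0 + jZ_L·tanβl)
     = 100·(190 + j312)/(-106 + j180)

Z_in ≈ 82.4 − j154 Ω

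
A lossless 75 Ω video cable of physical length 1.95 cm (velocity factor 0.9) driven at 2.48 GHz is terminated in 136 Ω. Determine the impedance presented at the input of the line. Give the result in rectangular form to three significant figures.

Z_in ≈ 47.5 − j23.3 Ω

λ = v/f = 0.9·c / 2.48 GHz = 0.109 m
βl = 2π·l/λ = 2π × 0.179 = 64.5°
tan(βl) = tan(64.5°) = 2.09
Z_in = Z_0·(Z_L + jZ_0·tanβl)/(Z_0 + jZ_L·tanβl)
     = 75·(136 + j157)/(75 + j285)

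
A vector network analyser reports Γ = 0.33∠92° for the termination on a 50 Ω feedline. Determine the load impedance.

Z_L = Z_0·(1 + Γ)/(1 − Γ) = 50·(0.988 + j0.33)/(1.01 − j0.33)

Z_L ≈ 39.4 + j29.1 Ω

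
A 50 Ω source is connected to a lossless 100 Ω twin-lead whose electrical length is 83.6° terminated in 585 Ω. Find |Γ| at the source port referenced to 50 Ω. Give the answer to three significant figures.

|Γ| ≈ 0.505

tan(βl) = 8.92
Z_in = Z_0·(Z_L + jZ_0·tanβl)/(Z_0 + jZ_L·tanβl) = 17.3 − j10.9 Ω
Γ_s = (Z_in − Z_s)/(Z_in + Z_s) = (-32.7 − j10.9)/(67.3 − j10.9), |Γ_s| = 0.505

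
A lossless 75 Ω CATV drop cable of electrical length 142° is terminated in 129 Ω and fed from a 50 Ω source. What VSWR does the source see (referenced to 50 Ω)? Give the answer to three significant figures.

VSWR ≈ 2.14

tan(βl) = -0.781
Z_in = Z_0·(Z_L + jZ_0·tanβl)/(Z_0 + jZ_L·tanβl) = 74 + j40.9 Ω
Γ_s = (Z_in − Z_s)/(Z_in + Z_s) = (24 + j40.9)/(124 + j40.9), |Γ_s| = 0.363
VSWR = (1 + |Γ_s|)/(1 − |Γ_s|)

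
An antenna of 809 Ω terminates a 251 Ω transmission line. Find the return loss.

RL ≈ 5.57 dB

Γ = (809 − 251)/(809 + 251) = 0.526
RL = −20·log₁₀|Γ| = −20·log₁₀(0.526)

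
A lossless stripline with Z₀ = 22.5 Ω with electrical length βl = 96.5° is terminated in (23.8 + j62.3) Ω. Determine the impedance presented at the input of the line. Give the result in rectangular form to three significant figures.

tan(βl) = tan(96.5°) = -8.78
Z_in = Z_0·(Z_L + jZ_0·tanβl)/(Z_0 + jZ_L·tanβl)
     = 22.5·(23.8 − j135)/(569 − j209)

Z_in ≈ 2.56 − j4.4 Ω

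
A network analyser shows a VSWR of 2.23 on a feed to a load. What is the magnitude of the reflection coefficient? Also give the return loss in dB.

|Γ| = (S − 1)/(S + 1) = (2.23 − 1)/(2.23 + 1) = 1.23/3.23
RL = −20·log₁₀|Γ| = −20·log₁₀(0.381)

|Γ| ≈ 0.381; return loss ≈ 8.39 dB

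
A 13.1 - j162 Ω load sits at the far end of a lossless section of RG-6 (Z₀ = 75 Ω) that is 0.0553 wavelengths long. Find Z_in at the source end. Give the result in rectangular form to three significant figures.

Z_in ≈ 4.66 − j75.8 Ω

βl = 2π × 0.0553 = 19.9°
tan(βl) = tan(19.9°) = 0.362
Z_in = Z_0·(Z_L + jZ_0·tanβl)/(Z_0 + jZ_L·tanβl)
     = 75·(13.1 − j135)/(134 + j4.74)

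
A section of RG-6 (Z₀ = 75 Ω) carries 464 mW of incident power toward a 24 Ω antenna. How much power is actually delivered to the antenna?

P_delivered ≈ 341 mW

Γ = (24 − 75)/(24 + 75) = -0.515
|Γ|² = 0.265
P_refl = |Γ|²·P_inc = 123 mW, P_del = (1 − |Γ|²)·P_inc = 341 mW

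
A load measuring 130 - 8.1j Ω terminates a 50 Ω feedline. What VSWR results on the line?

VSWR ≈ 2.61

Γ = (Z_L − Z_0)/(Z_L + Z_0) = (80 − j8.1)/(180 − j8.1)
|Γ| = 80.4/180 = 0.446
VSWR = (1 + |Γ|)/(1 − |Γ|) = 1.45/0.554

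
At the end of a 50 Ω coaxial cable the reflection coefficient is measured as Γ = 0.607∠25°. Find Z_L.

Z_L = Z_0·(1 + Γ)/(1 − Γ) = 50·(1.55 + j0.257)/(0.45 − j0.257)

Z_L ≈ 118 + j95.7 Ω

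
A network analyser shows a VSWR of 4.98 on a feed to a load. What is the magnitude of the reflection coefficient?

|Γ| ≈ 0.666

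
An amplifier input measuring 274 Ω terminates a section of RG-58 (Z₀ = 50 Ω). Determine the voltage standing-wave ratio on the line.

Γ = (274 − 50)/(274 + 50) = 0.691
VSWR = (1 + 0.691)/(1 − 0.691)

VSWR ≈ 5.48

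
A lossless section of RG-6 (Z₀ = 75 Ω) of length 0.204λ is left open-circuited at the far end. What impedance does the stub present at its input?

βl = 2π × 0.204 = 73.4°
tan(βl) = 3.36
For an open-circuited stub, Z_in = −jZ_0·cot(βl) = −jZ_0/tan(βl)

Z_in ≈ −j22.3 Ω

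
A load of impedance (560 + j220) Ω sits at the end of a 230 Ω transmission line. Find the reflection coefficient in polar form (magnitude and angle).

Γ ≈ 0.484 ∠ 18.1°

Γ = (Z_L − Z_0)/(Z_L + Z_0) = (330 + j220)/(790 + j220)
|Γ| = 397/820 = 0.484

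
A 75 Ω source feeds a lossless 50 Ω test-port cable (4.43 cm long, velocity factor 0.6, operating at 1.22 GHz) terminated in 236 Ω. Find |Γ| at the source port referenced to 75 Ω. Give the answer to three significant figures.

λ = v/f = 0.6·c / 1.22 GHz = 0.148 m
βl = 2π·l/λ = 2π × 0.3 = 108°
tan(βl) = -3.06
Z_in = Z_0·(Z_L + jZ_0·tanβl)/(Z_0 + jZ_L·tanβl) = 11.7 + j15.5 Ω
Γ_s = (Z_in − Z_s)/(Z_in + Z_s) = (-63.3 + j15.5)/(86.7 + j15.5), |Γ_s| = 0.741

|Γ| ≈ 0.741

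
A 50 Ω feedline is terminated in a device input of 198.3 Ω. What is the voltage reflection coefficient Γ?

Γ = 0.597

Γ = (Z_L − Z_0)/(Z_L + Z_0) = (198.3 − 50)/(198.3 + 50) = 148.3/248.3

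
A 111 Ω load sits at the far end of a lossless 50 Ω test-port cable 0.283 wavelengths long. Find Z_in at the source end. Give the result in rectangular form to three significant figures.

βl = 2π × 0.283 = 102°
tan(βl) = tan(102°) = -4.75
Z_in = Z_0·(Z_L + jZ_0·tanβl)/(Z_0 + jZ_L·tanβl)
     = 50·(111 − j238)/(50 − j528)

Z_in ≈ 23.3 + j8.31 Ω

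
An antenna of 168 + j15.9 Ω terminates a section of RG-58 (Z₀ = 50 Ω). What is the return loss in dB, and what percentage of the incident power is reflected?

Γ = (118 + j15.9)/(218 + j15.9), |Γ| = 0.545
RL = −20·log₁₀(0.545) = 5.28 dB
P_refl/P_inc = |Γ|² = 0.297

RL ≈ 5.28 dB; 29.7% of incident power reflected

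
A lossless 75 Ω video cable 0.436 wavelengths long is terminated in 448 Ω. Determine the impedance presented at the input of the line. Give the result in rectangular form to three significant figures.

βl = 2π × 0.436 = 157°
tan(βl) = tan(157°) = -0.425
Z_in = Z_0·(Z_L + jZ_0·tanβl)/(Z_0 + jZ_L·tanβl)
     = 75·(448 − j31.9)/(75 − j191)

Z_in ≈ 71 + j148 Ω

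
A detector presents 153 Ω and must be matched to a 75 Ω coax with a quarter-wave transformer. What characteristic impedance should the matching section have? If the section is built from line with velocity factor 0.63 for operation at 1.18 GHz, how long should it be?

Z_qwt = √(Z_0·R_L) = √(75 × 153) = √11480
λ = 0.63·c/f = 0.16 m, so l = λ/4 = 0.04 m

Z_qwt ≈ 107 Ω; length ≈ 4 cm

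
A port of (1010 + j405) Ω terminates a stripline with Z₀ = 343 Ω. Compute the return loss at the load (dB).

Γ = (667 + j405)/(1353 + j405), |Γ| = 0.553
RL = −20·log₁₀|Γ| = −20·log₁₀(0.553)

RL ≈ 5.15 dB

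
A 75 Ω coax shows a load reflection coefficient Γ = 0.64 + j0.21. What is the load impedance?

Z_L ≈ 236 + j181 Ω

Z_L = Z_0·(1 + Γ)/(1 − Γ) = 75·(1.64 + j0.21)/(0.36 − j0.21)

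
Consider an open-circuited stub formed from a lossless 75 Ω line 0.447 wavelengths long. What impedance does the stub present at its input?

Z_in ≈ +j217 Ω

βl = 2π × 0.447 = 161°
tan(βl) = -0.346
For an open-circuited stub, Z_in = −jZ_0·cot(βl) = −jZ_0/tan(βl)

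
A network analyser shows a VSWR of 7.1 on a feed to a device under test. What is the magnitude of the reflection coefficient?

|Γ| ≈ 0.753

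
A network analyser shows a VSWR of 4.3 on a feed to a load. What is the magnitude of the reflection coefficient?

|Γ| = (S − 1)/(S + 1) = (4.3 − 1)/(4.3 + 1) = 3.3/5.3

|Γ| ≈ 0.623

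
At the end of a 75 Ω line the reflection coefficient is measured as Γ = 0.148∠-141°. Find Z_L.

Z_L ≈ 58.6 − j11.2 Ω

Z_L = Z_0·(1 + Γ)/(1 − Γ) = 75·(0.885 − j0.0931)/(1.12 + j0.0931)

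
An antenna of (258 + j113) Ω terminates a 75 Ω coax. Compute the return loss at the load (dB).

RL ≈ 4.27 dB

Γ = (183 + j113)/(333 + j113), |Γ| = 0.612
RL = −20·log₁₀|Γ| = −20·log₁₀(0.612)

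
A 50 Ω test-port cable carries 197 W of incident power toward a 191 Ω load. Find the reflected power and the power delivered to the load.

P_reflected ≈ 67.4 W; P_delivered ≈ 130 W

Γ = (191 − 50)/(191 + 50) = 0.585
|Γ|² = 0.342
P_refl = |Γ|²·P_inc = 67.4 W, P_del = (1 − |Γ|²)·P_inc = 130 W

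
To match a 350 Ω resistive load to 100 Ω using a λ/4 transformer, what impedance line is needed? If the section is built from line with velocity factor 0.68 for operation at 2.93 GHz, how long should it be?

Z_qwt ≈ 187 Ω; length ≈ 1.74 cm

Z_qwt = √(Z_0·R_L) = √(100 × 350) = √35000
λ = 0.68·c/f = 0.0696 m, so l = λ/4 = 0.0174 m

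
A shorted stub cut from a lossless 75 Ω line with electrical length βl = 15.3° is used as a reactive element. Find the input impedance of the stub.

tan(βl) = 0.274
For a shorted stub, Z_in = jZ_0·tan(βl)

Z_in ≈ +j20.5 Ω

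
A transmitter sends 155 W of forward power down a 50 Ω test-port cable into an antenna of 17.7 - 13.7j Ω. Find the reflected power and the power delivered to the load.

P_reflected ≈ 40 W; P_delivered ≈ 115 W

|Γ| = |(-32.3 − j13.7)/(67.7 − j13.7)| = 0.508
|Γ|² = 0.258
P_refl = |Γ|²·P_inc = 40 W, P_del = (1 − |Γ|²)·P_inc = 115 W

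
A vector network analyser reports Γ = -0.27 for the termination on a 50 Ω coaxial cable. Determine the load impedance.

Z_L = Z_0·(1 + Γ)/(1 − Γ) = 50·(0.73)/(1.27)

Z_L ≈ 28.7 Ω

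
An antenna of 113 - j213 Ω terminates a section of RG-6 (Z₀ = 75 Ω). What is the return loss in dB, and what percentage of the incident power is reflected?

Γ = (38 − j213)/(188 − j213), |Γ| = 0.762
RL = −20·log₁₀(0.762) = 2.37 dB
P_refl/P_inc = |Γ|² = 0.58

RL ≈ 2.37 dB; 58% of incident power reflected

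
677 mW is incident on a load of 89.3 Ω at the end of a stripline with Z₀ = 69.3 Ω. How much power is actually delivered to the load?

P_delivered ≈ 666 mW

Γ = (89.3 − 69.3)/(89.3 + 69.3) = 0.126
|Γ|² = 0.0159
P_refl = |Γ|²·P_inc = 10.8 mW, P_del = (1 − |Γ|²)·P_inc = 666 mW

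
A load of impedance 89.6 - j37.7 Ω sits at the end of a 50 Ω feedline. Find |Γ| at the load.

Γ = (Z_L − Z_0)/(Z_L + Z_0) = (39.6 − j37.7)/(139.6 − j37.7)
|Γ| = 54.7/145

|Γ| ≈ 0.378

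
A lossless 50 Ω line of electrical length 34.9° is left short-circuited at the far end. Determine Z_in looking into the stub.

Z_in ≈ +j34.9 Ω

tan(βl) = 0.698
For a short-circuited stub, Z_in = jZ_0·tan(βl)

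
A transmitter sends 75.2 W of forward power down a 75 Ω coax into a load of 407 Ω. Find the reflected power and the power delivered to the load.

Γ = (407 − 75)/(407 + 75) = 0.689
|Γ|² = 0.474
P_refl = |Γ|²·P_inc = 35.7 W, P_del = (1 − |Γ|²)·P_inc = 39.5 W

P_reflected ≈ 35.7 W; P_delivered ≈ 39.5 W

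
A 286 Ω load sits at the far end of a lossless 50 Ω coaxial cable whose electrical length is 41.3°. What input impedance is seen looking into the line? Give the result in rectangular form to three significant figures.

tan(βl) = tan(41.3°) = 0.879
Z_in = Z_0·(Z_L + jZ_0·tanβl)/(Z_0 + jZ_L·tanβl)
     = 50·(286 + j43.9)/(50 + j251)

Z_in ≈ 19.3 − j53.1 Ω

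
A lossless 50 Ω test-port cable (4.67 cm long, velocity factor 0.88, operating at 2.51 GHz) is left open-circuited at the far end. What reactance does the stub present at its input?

λ = v/f = 0.88·c / 2.51 GHz = 0.105 m
βl = 2π·l/λ = 2π × 0.444 = 160°
tan(βl) = -0.367
For an open-circuited stub, Z_in = −jZ_0·cot(βl) = −jZ_0/tan(βl)

X_in ≈ 136 Ω (inductive)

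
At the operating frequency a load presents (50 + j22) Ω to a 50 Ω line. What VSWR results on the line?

VSWR ≈ 1.55

Γ = (Z_L − Z_0)/(Z_L + Z_0) = (0 + j22)/(100 + j22)
|Γ| = 22/102 = 0.215
VSWR = (1 + |Γ|)/(1 − |Γ|) = 1.21/0.785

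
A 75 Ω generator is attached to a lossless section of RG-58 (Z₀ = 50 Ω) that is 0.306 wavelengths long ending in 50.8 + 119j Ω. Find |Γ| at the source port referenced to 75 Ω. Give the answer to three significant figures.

|Γ| ≈ 0.836

βl = 2π × 0.306 = 110°
tan(βl) = -2.72
Z_in = Z_0·(Z_L + jZ_0·tanβl)/(Z_0 + jZ_L·tanβl) = 6.72 + j0.188 Ω
Γ_s = (Z_in − Z_s)/(Z_in + Z_s) = (-68.3 + j0.188)/(81.7 + j0.188), |Γ_s| = 0.836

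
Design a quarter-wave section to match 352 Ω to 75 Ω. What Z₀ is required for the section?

Z_qwt ≈ 162 Ω

Z_qwt = √(Z_0·R_L) = √(75 × 352) = √26400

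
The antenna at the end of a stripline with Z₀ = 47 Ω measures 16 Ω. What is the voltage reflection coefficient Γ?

Γ = -0.492

Γ = (Z_L − Z_0)/(Z_L + Z_0) = (16 − 47)/(16 + 47) = -31/63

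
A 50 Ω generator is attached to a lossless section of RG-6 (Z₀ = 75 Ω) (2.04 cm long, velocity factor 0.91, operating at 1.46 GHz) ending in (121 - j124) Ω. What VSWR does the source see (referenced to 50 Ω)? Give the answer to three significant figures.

VSWR ≈ 3.34

λ = v/f = 0.91·c / 1.46 GHz = 0.187 m
βl = 2π·l/λ = 2π × 0.109 = 39.3°
tan(βl) = 0.818
Z_in = Z_0·(Z_L + jZ_0·tanβl)/(Z_0 + jZ_L·tanβl) = 27.8 − j42.2 Ω
Γ_s = (Z_in − Z_s)/(Z_in + Z_s) = (-22.2 − j42.2)/(77.8 − j42.2), |Γ_s| = 0.539
VSWR = (1 + |Γ_s|)/(1 − |Γ_s|)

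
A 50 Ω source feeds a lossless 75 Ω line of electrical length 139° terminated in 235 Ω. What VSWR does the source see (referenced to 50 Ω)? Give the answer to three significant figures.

VSWR ≈ 3.63

tan(βl) = -0.869
Z_in = Z_0·(Z_L + jZ_0·tanβl)/(Z_0 + jZ_L·tanβl) = 49 + j68.3 Ω
Γ_s = (Z_in − Z_s)/(Z_in + Z_s) = (-0.994 + j68.3)/(99 + j68.3), |Γ_s| = 0.568
VSWR = (1 + |Γ_s|)/(1 − |Γ_s|)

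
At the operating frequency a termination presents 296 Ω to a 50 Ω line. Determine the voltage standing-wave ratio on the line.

Γ = (296 − 50)/(296 + 50) = 0.711
VSWR = (1 + 0.711)/(1 − 0.711)

VSWR ≈ 5.92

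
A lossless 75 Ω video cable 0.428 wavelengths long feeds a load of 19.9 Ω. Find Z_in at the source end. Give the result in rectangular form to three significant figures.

βl = 2π × 0.428 = 154°
tan(βl) = tan(154°) = -0.486
Z_in = Z_0·(Z_L + jZ_0·tanβl)/(Z_0 + jZ_L·tanβl)
     = 75·(19.9 − j36.5)/(75 − j9.67)

Z_in ≈ 24.2 − j33.3 Ω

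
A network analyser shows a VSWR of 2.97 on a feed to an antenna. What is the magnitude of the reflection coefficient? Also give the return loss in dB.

|Γ| ≈ 0.496; return loss ≈ 6.09 dB

|Γ| = (S − 1)/(S + 1) = (2.97 − 1)/(2.97 + 1) = 1.97/3.97
RL = −20·log₁₀|Γ| = −20·log₁₀(0.496)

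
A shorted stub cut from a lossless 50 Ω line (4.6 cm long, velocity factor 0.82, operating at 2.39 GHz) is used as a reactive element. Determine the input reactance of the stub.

λ = v/f = 0.82·c / 2.39 GHz = 0.103 m
βl = 2π·l/λ = 2π × 0.447 = 161°
tan(βl) = -0.347
For a shorted stub, Z_in = jZ_0·tan(βl)

X_in ≈ -17.3 Ω (capacitive)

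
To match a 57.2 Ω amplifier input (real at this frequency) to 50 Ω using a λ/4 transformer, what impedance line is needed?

Z_qwt ≈ 53.5 Ω

Z_qwt = √(Z_0·R_L) = √(50 × 57.2) = √2860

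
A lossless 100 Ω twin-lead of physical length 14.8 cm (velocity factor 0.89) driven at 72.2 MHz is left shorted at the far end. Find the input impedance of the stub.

Z_in ≈ +j25.7 Ω

λ = v/f = 0.89·c / 72.2 MHz = 3.7 m
βl = 2π·l/λ = 2π × 0.04 = 14.4°
tan(βl) = 0.257
For a shorted stub, Z_in = jZ_0·tan(βl)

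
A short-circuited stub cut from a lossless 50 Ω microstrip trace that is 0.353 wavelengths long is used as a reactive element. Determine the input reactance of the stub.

βl = 2π × 0.353 = 127°
tan(βl) = -1.32
For a short-circuited stub, Z_in = jZ_0·tan(βl)

X_in ≈ -66.2 Ω (capacitive)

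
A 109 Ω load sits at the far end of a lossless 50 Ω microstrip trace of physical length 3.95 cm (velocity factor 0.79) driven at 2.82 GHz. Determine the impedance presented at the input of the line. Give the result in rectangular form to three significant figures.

λ = v/f = 0.79·c / 2.82 GHz = 0.084 m
βl = 2π·l/λ = 2π × 0.47 = 169°
tan(βl) = tan(169°) = -0.191
Z_in = Z_0·(Z_L + jZ_0·tanβl)/(Z_0 + jZ_L·tanβl)
     = 50·(109 − j9.54)/(50 − j20.8)

Z_in ≈ 96.3 + j30.5 Ω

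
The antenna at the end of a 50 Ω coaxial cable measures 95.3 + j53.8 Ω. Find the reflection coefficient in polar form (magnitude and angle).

Γ ≈ 0.454 ∠ 29.6°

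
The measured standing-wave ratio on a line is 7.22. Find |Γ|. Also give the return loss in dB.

|Γ| ≈ 0.757; return loss ≈ 2.42 dB

|Γ| = (S − 1)/(S + 1) = (7.22 − 1)/(7.22 + 1) = 6.22/8.22
RL = −20·log₁₀|Γ| = −20·log₁₀(0.757)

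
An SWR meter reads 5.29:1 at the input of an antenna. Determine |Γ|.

|Γ| ≈ 0.682

|Γ| = (S − 1)/(S + 1) = (5.29 − 1)/(5.29 + 1) = 4.29/6.29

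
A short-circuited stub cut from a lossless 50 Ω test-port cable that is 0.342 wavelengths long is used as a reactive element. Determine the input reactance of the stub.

βl = 2π × 0.342 = 123°
tan(βl) = -1.53
For a short-circuited stub, Z_in = jZ_0·tan(βl)

X_in ≈ -76.6 Ω (capacitive)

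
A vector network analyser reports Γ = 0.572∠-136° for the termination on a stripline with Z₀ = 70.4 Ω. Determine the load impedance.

Z_L = Z_0·(1 + Γ)/(1 − Γ) = 70.4·(0.589 − j0.397)/(1.41 + j0.397)

Z_L ≈ 22 − j26 Ω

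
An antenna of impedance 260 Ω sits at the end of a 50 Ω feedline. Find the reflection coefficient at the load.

Γ = (Z_L − Z_0)/(Z_L + Z_0) = (260 − 50)/(260 + 50) = 210/310

Γ = 0.677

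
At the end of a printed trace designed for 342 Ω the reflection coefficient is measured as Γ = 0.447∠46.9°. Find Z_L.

Z_L = Z_0·(1 + Γ)/(1 − Γ) = 342·(1.31 + j0.326)/(0.695 − j0.326)

Z_L ≈ 465 + j379 Ω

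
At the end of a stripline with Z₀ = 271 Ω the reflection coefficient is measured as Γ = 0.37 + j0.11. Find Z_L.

Z_L ≈ 564 + j146 Ω

Z_L = Z_0·(1 + Γ)/(1 − Γ) = 271·(1.37 + j0.11)/(0.63 − j0.11)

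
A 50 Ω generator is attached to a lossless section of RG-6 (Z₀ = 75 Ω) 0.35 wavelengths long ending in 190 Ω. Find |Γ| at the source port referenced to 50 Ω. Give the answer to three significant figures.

|Γ| ≈ 0.428

βl = 2π × 0.35 = 126°
tan(βl) = -1.38
Z_in = Z_0·(Z_L + jZ_0·tanβl)/(Z_0 + jZ_L·tanβl) = 41.8 + j42.5 Ω
Γ_s = (Z_in − Z_s)/(Z_in + Z_s) = (-8.2 + j42.5)/(91.8 + j42.5), |Γ_s| = 0.428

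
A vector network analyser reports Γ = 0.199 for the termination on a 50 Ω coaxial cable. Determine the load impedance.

Z_L = Z_0·(1 + Γ)/(1 − Γ) = 50·(1.2)/(0.801)

Z_L ≈ 74.8 Ω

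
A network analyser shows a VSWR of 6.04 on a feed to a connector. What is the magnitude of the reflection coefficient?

|Γ| ≈ 0.716

|Γ| = (S − 1)/(S + 1) = (6.04 − 1)/(6.04 + 1) = 5.04/7.04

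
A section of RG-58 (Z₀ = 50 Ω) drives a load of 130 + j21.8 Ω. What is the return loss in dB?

RL ≈ 6.8 dB

Γ = (80 + j21.8)/(180 + j21.8), |Γ| = 0.457
RL = −20·log₁₀|Γ| = −20·log₁₀(0.457)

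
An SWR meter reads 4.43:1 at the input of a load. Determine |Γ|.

|Γ| ≈ 0.632

|Γ| = (S − 1)/(S + 1) = (4.43 − 1)/(4.43 + 1) = 3.43/5.43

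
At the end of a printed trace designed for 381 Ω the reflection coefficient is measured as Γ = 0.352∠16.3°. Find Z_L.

Z_L ≈ 745 + j168 Ω

Z_L = Z_0·(1 + Γ)/(1 − Γ) = 381·(1.34 + j0.0988)/(0.662 − j0.0988)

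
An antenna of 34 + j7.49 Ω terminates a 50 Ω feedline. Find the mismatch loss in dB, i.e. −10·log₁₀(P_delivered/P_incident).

Γ = (-16 + j7.49)/(84 + j7.49), |Γ| = 0.209
|Γ|² = 0.0439, so P_del/P_inc = 1 − |Γ|² = 0.956
ML = −10·log₁₀(1 − |Γ|²)

mismatch loss ≈ 0.195 dB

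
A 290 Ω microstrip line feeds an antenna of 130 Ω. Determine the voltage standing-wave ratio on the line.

VSWR ≈ 2.23

Γ = (130 − 290)/(130 + 290) = -0.381
VSWR = (1 + 0.381)/(1 − 0.381)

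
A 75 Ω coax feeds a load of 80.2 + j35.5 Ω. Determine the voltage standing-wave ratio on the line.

VSWR ≈ 1.58

Γ = (Z_L − Z_0)/(Z_L + Z_0) = (5.2 + j35.5)/(155.2 + j35.5)
|Γ| = 35.9/159 = 0.225
VSWR = (1 + |Γ|)/(1 − |Γ|) = 1.23/0.775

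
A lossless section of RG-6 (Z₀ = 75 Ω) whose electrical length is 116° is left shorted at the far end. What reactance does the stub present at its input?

tan(βl) = -2.05
For a shorted stub, Z_in = jZ_0·tan(βl)

X_in ≈ -154 Ω (capacitive)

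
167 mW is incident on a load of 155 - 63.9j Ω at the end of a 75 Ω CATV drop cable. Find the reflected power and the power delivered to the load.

P_reflected ≈ 30.7 mW; P_delivered ≈ 136 mW

|Γ| = |(80 − j63.9)/(230 − j63.9)| = 0.429
|Γ|² = 0.184
P_refl = |Γ|²·P_inc = 30.7 mW, P_del = (1 − |Γ|²)·P_inc = 136 mW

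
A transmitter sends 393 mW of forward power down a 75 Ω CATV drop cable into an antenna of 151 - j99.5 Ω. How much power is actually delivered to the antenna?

|Γ| = |(76 − j99.5)/(226 − j99.5)| = 0.507
|Γ|² = 0.257
P_refl = |Γ|²·P_inc = 101 mW, P_del = (1 − |Γ|²)·P_inc = 292 mW

P_delivered ≈ 292 mW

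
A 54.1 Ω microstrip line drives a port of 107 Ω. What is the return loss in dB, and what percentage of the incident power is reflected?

RL ≈ 9.67 dB; 10.8% of incident power reflected

Γ = (107 − 54.1)/(107 + 54.1) = 0.328
RL = −20·log₁₀(0.328) = 9.67 dB
P_refl/P_inc = |Γ|² = 0.108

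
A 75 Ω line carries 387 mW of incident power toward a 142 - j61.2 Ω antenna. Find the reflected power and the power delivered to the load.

|Γ| = |(67 − j61.2)/(217 − j61.2)| = 0.402
|Γ|² = 0.162
P_refl = |Γ|²·P_inc = 62.7 mW, P_del = (1 − |Γ|²)·P_inc = 324 mW

P_reflected ≈ 62.7 mW; P_delivered ≈ 324 mW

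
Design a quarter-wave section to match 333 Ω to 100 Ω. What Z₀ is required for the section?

Z_qwt ≈ 182 Ω

Z_qwt = √(Z_0·R_L) = √(100 × 333) = √33300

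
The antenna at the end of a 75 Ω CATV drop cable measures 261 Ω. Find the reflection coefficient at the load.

Γ = 0.554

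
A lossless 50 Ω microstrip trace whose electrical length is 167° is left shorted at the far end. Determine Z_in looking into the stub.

tan(βl) = -0.231
For a shorted stub, Z_in = jZ_0·tan(βl)

Z_in ≈ −j11.5 Ω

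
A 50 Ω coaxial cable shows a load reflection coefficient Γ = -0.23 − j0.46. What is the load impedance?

Z_L ≈ 21.3 − j26.7 Ω

Z_L = Z_0·(1 + Γ)/(1 − Γ) = 50·(0.77 − j0.46)/(1.23 + j0.46)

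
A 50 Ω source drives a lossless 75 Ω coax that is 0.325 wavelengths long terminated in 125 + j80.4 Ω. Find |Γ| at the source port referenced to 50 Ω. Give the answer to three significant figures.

|Γ| ≈ 0.279

βl = 2π × 0.325 = 117°
tan(βl) = -1.96
Z_in = Z_0·(Z_L + jZ_0·tanβl)/(Z_0 + jZ_L·tanβl) = 29.8 + j9.91 Ω
Γ_s = (Z_in − Z_s)/(Z_in + Z_s) = (-20.2 + j9.91)/(79.8 + j9.91), |Γ_s| = 0.279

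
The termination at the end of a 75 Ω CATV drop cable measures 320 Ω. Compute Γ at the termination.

Γ = (Z_L − Z_0)/(Z_L + Z_0) = (320 − 75)/(320 + 75) = 245/395

Γ = 0.62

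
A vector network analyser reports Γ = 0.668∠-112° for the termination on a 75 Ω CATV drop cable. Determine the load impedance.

Z_L ≈ 21.3 − j47.7 Ω

Z_L = Z_0·(1 + Γ)/(1 − Γ) = 75·(0.75 − j0.619)/(1.25 + j0.619)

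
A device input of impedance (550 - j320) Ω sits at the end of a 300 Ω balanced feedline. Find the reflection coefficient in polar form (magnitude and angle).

Γ ≈ 0.447 ∠ -31.4°

Γ = (Z_L − Z_0)/(Z_L + Z_0) = (250 − j320)/(850 − j320)
|Γ| = 406/908 = 0.447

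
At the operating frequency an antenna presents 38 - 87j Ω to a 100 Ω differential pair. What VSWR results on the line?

VSWR ≈ 4.79

Γ = (Z_L − Z_0)/(Z_L + Z_0) = (-62 − j87)/(138 − j87)
|Γ| = 107/163 = 0.655
VSWR = (1 + |Γ|)/(1 − |Γ|) = 1.65/0.345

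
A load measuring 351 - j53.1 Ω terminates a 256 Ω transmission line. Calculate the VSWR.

Γ = (Z_L − Z_0)/(Z_L + Z_0) = (95 − j53.1)/(607 − j53.1)
|Γ| = 109/609 = 0.179
VSWR = (1 + |Γ|)/(1 − |Γ|) = 1.18/0.821

VSWR ≈ 1.43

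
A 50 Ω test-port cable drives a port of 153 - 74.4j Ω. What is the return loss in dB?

RL ≈ 4.62 dB

Γ = (103 − j74.4)/(203 − j74.4), |Γ| = 0.588
RL = −20·log₁₀|Γ| = −20·log₁₀(0.588)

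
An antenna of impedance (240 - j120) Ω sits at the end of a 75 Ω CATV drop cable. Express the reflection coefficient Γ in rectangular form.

Γ ≈ 0.584 − j0.158

Γ = (Z_L − Z_0)/(Z_L + Z_0) = (165 − j120)/(315 − j120)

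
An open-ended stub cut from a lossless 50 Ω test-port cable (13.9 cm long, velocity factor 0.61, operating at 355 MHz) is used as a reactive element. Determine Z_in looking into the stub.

λ = v/f = 0.61·c / 355 MHz = 0.515 m
βl = 2π·l/λ = 2π × 0.27 = 97.1°
tan(βl) = -8.06
For an open-ended stub, Z_in = −jZ_0·cot(βl) = −jZ_0/tan(βl)

Z_in ≈ +j6.2 Ω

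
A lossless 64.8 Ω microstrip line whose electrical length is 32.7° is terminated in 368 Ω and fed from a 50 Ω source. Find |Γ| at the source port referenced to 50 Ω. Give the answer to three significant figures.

|Γ| ≈ 0.733

tan(βl) = 0.642
Z_in = Z_0·(Z_L + jZ_0·tanβl)/(Z_0 + jZ_L·tanβl) = 36.4 − j91 Ω
Γ_s = (Z_in − Z_s)/(Z_in + Z_s) = (-13.6 − j91)/(86.4 − j91), |Γ_s| = 0.733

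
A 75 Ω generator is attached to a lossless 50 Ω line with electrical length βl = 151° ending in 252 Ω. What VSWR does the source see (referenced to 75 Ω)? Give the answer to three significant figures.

VSWR ≈ 4.38

tan(βl) = -0.554
Z_in = Z_0·(Z_L + jZ_0·tanβl)/(Z_0 + jZ_L·tanβl) = 37.4 + j76.8 Ω
Γ_s = (Z_in − Z_s)/(Z_in + Z_s) = (-37.6 + j76.8)/(112 + j76.8), |Γ_s| = 0.628
VSWR = (1 + |Γ_s|)/(1 − |Γ_s|)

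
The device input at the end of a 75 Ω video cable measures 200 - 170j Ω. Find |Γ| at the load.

|Γ| ≈ 0.653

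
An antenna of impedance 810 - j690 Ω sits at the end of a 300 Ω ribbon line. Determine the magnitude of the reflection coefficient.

|Γ| ≈ 0.656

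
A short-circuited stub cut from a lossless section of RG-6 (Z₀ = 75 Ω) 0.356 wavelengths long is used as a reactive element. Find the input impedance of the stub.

Z_in ≈ −j95.4 Ω

βl = 2π × 0.356 = 128°
tan(βl) = -1.27
For a short-circuited stub, Z_in = jZ_0·tan(βl)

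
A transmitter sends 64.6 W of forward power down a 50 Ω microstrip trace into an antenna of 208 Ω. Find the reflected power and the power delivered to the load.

P_reflected ≈ 24.2 W; P_delivered ≈ 40.4 W

Γ = (208 − 50)/(208 + 50) = 0.612
|Γ|² = 0.375
P_refl = |Γ|²·P_inc = 24.2 W, P_del = (1 − |Γ|²)·P_inc = 40.4 W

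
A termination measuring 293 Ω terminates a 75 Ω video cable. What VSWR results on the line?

VSWR ≈ 3.91

Γ = (293 − 75)/(293 + 75) = 0.592
VSWR = (1 + 0.592)/(1 − 0.592)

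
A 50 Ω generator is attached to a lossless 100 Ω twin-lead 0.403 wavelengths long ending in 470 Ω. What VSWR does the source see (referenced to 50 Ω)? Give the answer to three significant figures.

βl = 2π × 0.403 = 145°
tan(βl) = -0.698
Z_in = Z_0·(Z_L + jZ_0·tanβl)/(Z_0 + jZ_L·tanβl) = 59.4 + j125 Ω
Γ_s = (Z_in − Z_s)/(Z_in + Z_s) = (9.41 + j125)/(109 + j125), |Γ_s| = 0.755
VSWR = (1 + |Γ_s|)/(1 − |Γ_s|)

VSWR ≈ 7.16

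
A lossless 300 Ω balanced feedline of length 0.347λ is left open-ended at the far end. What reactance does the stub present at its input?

X_in ≈ 209 Ω (inductive)

βl = 2π × 0.347 = 125°
tan(βl) = -1.43
For an open-ended stub, Z_in = −jZ_0·cot(βl) = −jZ_0/tan(βl)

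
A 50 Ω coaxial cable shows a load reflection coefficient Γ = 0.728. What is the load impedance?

Z_L = Z_0·(1 + Γ)/(1 − Γ) = 50·(1.73)/(0.272)

Z_L ≈ 318 Ω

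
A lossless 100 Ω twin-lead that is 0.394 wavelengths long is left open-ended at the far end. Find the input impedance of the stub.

Z_in ≈ +j127 Ω

βl = 2π × 0.394 = 142°
tan(βl) = -0.786
For an open-ended stub, Z_in = −jZ_0·cot(βl) = −jZ_0/tan(βl)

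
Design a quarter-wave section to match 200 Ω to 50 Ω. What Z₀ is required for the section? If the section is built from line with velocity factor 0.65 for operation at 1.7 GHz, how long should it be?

Z_qwt ≈ 100 Ω; length ≈ 2.87 cm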